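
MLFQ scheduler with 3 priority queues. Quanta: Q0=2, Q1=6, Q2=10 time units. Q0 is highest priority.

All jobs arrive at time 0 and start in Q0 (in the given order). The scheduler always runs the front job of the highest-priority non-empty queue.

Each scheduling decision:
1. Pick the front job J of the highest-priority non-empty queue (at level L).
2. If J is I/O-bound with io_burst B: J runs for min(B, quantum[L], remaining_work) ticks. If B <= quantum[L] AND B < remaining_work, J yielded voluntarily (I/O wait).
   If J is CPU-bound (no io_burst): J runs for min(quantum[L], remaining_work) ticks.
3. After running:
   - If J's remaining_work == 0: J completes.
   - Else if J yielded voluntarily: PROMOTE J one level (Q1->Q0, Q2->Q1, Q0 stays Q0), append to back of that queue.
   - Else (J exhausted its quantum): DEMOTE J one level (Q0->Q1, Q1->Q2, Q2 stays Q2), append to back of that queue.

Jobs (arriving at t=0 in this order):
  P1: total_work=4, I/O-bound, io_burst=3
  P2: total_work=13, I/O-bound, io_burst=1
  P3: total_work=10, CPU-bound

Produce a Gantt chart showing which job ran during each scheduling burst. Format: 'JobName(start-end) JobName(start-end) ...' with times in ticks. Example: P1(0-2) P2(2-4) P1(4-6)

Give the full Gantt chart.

t=0-2: P1@Q0 runs 2, rem=2, quantum used, demote→Q1. Q0=[P2,P3] Q1=[P1] Q2=[]
t=2-3: P2@Q0 runs 1, rem=12, I/O yield, promote→Q0. Q0=[P3,P2] Q1=[P1] Q2=[]
t=3-5: P3@Q0 runs 2, rem=8, quantum used, demote→Q1. Q0=[P2] Q1=[P1,P3] Q2=[]
t=5-6: P2@Q0 runs 1, rem=11, I/O yield, promote→Q0. Q0=[P2] Q1=[P1,P3] Q2=[]
t=6-7: P2@Q0 runs 1, rem=10, I/O yield, promote→Q0. Q0=[P2] Q1=[P1,P3] Q2=[]
t=7-8: P2@Q0 runs 1, rem=9, I/O yield, promote→Q0. Q0=[P2] Q1=[P1,P3] Q2=[]
t=8-9: P2@Q0 runs 1, rem=8, I/O yield, promote→Q0. Q0=[P2] Q1=[P1,P3] Q2=[]
t=9-10: P2@Q0 runs 1, rem=7, I/O yield, promote→Q0. Q0=[P2] Q1=[P1,P3] Q2=[]
t=10-11: P2@Q0 runs 1, rem=6, I/O yield, promote→Q0. Q0=[P2] Q1=[P1,P3] Q2=[]
t=11-12: P2@Q0 runs 1, rem=5, I/O yield, promote→Q0. Q0=[P2] Q1=[P1,P3] Q2=[]
t=12-13: P2@Q0 runs 1, rem=4, I/O yield, promote→Q0. Q0=[P2] Q1=[P1,P3] Q2=[]
t=13-14: P2@Q0 runs 1, rem=3, I/O yield, promote→Q0. Q0=[P2] Q1=[P1,P3] Q2=[]
t=14-15: P2@Q0 runs 1, rem=2, I/O yield, promote→Q0. Q0=[P2] Q1=[P1,P3] Q2=[]
t=15-16: P2@Q0 runs 1, rem=1, I/O yield, promote→Q0. Q0=[P2] Q1=[P1,P3] Q2=[]
t=16-17: P2@Q0 runs 1, rem=0, completes. Q0=[] Q1=[P1,P3] Q2=[]
t=17-19: P1@Q1 runs 2, rem=0, completes. Q0=[] Q1=[P3] Q2=[]
t=19-25: P3@Q1 runs 6, rem=2, quantum used, demote→Q2. Q0=[] Q1=[] Q2=[P3]
t=25-27: P3@Q2 runs 2, rem=0, completes. Q0=[] Q1=[] Q2=[]

Answer: P1(0-2) P2(2-3) P3(3-5) P2(5-6) P2(6-7) P2(7-8) P2(8-9) P2(9-10) P2(10-11) P2(11-12) P2(12-13) P2(13-14) P2(14-15) P2(15-16) P2(16-17) P1(17-19) P3(19-25) P3(25-27)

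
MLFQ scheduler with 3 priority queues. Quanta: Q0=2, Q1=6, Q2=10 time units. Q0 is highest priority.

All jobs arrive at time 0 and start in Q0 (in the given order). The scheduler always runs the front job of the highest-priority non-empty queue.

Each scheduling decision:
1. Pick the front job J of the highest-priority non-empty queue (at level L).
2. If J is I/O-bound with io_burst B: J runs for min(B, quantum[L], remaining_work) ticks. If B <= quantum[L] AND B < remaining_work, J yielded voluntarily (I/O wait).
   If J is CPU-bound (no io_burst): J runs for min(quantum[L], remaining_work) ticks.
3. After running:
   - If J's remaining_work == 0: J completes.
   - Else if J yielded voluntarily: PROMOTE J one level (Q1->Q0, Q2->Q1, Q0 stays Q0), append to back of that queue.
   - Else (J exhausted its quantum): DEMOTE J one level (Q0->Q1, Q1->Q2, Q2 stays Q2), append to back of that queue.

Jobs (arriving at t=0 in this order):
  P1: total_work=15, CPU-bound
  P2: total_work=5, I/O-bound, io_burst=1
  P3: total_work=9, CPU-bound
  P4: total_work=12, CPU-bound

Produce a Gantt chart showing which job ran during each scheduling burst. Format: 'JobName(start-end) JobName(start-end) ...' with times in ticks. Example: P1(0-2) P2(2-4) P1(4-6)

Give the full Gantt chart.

t=0-2: P1@Q0 runs 2, rem=13, quantum used, demote→Q1. Q0=[P2,P3,P4] Q1=[P1] Q2=[]
t=2-3: P2@Q0 runs 1, rem=4, I/O yield, promote→Q0. Q0=[P3,P4,P2] Q1=[P1] Q2=[]
t=3-5: P3@Q0 runs 2, rem=7, quantum used, demote→Q1. Q0=[P4,P2] Q1=[P1,P3] Q2=[]
t=5-7: P4@Q0 runs 2, rem=10, quantum used, demote→Q1. Q0=[P2] Q1=[P1,P3,P4] Q2=[]
t=7-8: P2@Q0 runs 1, rem=3, I/O yield, promote→Q0. Q0=[P2] Q1=[P1,P3,P4] Q2=[]
t=8-9: P2@Q0 runs 1, rem=2, I/O yield, promote→Q0. Q0=[P2] Q1=[P1,P3,P4] Q2=[]
t=9-10: P2@Q0 runs 1, rem=1, I/O yield, promote→Q0. Q0=[P2] Q1=[P1,P3,P4] Q2=[]
t=10-11: P2@Q0 runs 1, rem=0, completes. Q0=[] Q1=[P1,P3,P4] Q2=[]
t=11-17: P1@Q1 runs 6, rem=7, quantum used, demote→Q2. Q0=[] Q1=[P3,P4] Q2=[P1]
t=17-23: P3@Q1 runs 6, rem=1, quantum used, demote→Q2. Q0=[] Q1=[P4] Q2=[P1,P3]
t=23-29: P4@Q1 runs 6, rem=4, quantum used, demote→Q2. Q0=[] Q1=[] Q2=[P1,P3,P4]
t=29-36: P1@Q2 runs 7, rem=0, completes. Q0=[] Q1=[] Q2=[P3,P4]
t=36-37: P3@Q2 runs 1, rem=0, completes. Q0=[] Q1=[] Q2=[P4]
t=37-41: P4@Q2 runs 4, rem=0, completes. Q0=[] Q1=[] Q2=[]

Answer: P1(0-2) P2(2-3) P3(3-5) P4(5-7) P2(7-8) P2(8-9) P2(9-10) P2(10-11) P1(11-17) P3(17-23) P4(23-29) P1(29-36) P3(36-37) P4(37-41)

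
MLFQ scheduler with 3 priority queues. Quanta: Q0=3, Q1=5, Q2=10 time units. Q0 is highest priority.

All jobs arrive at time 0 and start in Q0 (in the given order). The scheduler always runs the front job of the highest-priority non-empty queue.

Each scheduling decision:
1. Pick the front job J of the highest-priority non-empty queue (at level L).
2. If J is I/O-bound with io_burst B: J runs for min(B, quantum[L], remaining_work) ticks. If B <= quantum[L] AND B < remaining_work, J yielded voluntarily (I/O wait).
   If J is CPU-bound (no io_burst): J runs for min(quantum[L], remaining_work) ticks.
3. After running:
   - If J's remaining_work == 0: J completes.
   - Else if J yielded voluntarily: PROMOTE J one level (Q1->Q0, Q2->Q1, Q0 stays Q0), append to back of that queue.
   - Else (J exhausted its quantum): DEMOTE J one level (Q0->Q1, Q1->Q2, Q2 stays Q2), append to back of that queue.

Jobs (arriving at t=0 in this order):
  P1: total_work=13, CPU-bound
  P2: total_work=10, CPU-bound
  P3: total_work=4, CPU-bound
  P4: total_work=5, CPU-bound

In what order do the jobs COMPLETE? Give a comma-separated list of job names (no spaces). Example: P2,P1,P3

Answer: P3,P4,P1,P2

Derivation:
t=0-3: P1@Q0 runs 3, rem=10, quantum used, demote→Q1. Q0=[P2,P3,P4] Q1=[P1] Q2=[]
t=3-6: P2@Q0 runs 3, rem=7, quantum used, demote→Q1. Q0=[P3,P4] Q1=[P1,P2] Q2=[]
t=6-9: P3@Q0 runs 3, rem=1, quantum used, demote→Q1. Q0=[P4] Q1=[P1,P2,P3] Q2=[]
t=9-12: P4@Q0 runs 3, rem=2, quantum used, demote→Q1. Q0=[] Q1=[P1,P2,P3,P4] Q2=[]
t=12-17: P1@Q1 runs 5, rem=5, quantum used, demote→Q2. Q0=[] Q1=[P2,P3,P4] Q2=[P1]
t=17-22: P2@Q1 runs 5, rem=2, quantum used, demote→Q2. Q0=[] Q1=[P3,P4] Q2=[P1,P2]
t=22-23: P3@Q1 runs 1, rem=0, completes. Q0=[] Q1=[P4] Q2=[P1,P2]
t=23-25: P4@Q1 runs 2, rem=0, completes. Q0=[] Q1=[] Q2=[P1,P2]
t=25-30: P1@Q2 runs 5, rem=0, completes. Q0=[] Q1=[] Q2=[P2]
t=30-32: P2@Q2 runs 2, rem=0, completes. Q0=[] Q1=[] Q2=[]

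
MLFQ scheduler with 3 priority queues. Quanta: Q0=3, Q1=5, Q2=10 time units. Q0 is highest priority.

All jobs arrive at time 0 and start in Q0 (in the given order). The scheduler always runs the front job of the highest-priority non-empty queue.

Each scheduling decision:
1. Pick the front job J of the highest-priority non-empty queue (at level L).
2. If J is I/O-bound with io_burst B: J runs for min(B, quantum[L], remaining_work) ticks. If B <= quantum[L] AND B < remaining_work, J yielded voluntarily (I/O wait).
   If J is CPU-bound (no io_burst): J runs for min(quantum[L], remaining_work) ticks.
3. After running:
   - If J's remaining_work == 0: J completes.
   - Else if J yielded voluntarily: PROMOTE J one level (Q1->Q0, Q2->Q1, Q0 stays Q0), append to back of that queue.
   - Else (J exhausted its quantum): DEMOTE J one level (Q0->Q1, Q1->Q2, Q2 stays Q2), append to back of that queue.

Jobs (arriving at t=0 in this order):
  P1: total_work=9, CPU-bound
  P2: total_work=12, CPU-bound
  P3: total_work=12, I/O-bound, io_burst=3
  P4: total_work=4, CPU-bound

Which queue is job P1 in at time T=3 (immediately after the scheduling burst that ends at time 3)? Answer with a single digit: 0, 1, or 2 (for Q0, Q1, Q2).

t=0-3: P1@Q0 runs 3, rem=6, quantum used, demote→Q1. Q0=[P2,P3,P4] Q1=[P1] Q2=[]
t=3-6: P2@Q0 runs 3, rem=9, quantum used, demote→Q1. Q0=[P3,P4] Q1=[P1,P2] Q2=[]
t=6-9: P3@Q0 runs 3, rem=9, I/O yield, promote→Q0. Q0=[P4,P3] Q1=[P1,P2] Q2=[]
t=9-12: P4@Q0 runs 3, rem=1, quantum used, demote→Q1. Q0=[P3] Q1=[P1,P2,P4] Q2=[]
t=12-15: P3@Q0 runs 3, rem=6, I/O yield, promote→Q0. Q0=[P3] Q1=[P1,P2,P4] Q2=[]
t=15-18: P3@Q0 runs 3, rem=3, I/O yield, promote→Q0. Q0=[P3] Q1=[P1,P2,P4] Q2=[]
t=18-21: P3@Q0 runs 3, rem=0, completes. Q0=[] Q1=[P1,P2,P4] Q2=[]
t=21-26: P1@Q1 runs 5, rem=1, quantum used, demote→Q2. Q0=[] Q1=[P2,P4] Q2=[P1]
t=26-31: P2@Q1 runs 5, rem=4, quantum used, demote→Q2. Q0=[] Q1=[P4] Q2=[P1,P2]
t=31-32: P4@Q1 runs 1, rem=0, completes. Q0=[] Q1=[] Q2=[P1,P2]
t=32-33: P1@Q2 runs 1, rem=0, completes. Q0=[] Q1=[] Q2=[P2]
t=33-37: P2@Q2 runs 4, rem=0, completes. Q0=[] Q1=[] Q2=[]

Answer: 1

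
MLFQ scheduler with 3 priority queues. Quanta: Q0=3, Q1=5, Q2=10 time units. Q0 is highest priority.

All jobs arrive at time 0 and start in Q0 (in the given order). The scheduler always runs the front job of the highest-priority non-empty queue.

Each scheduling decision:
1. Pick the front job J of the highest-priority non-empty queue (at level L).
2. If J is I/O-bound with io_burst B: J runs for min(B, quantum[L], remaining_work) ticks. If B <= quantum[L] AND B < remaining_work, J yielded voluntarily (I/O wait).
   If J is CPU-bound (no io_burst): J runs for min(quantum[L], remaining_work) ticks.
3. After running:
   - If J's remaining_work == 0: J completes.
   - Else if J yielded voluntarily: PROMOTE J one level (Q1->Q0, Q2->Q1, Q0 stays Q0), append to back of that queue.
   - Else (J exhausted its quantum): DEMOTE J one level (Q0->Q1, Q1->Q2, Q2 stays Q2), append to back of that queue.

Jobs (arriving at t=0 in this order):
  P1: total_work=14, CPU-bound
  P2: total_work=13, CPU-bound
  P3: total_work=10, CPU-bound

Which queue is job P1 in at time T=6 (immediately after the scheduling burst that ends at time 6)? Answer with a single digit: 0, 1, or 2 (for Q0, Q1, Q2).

t=0-3: P1@Q0 runs 3, rem=11, quantum used, demote→Q1. Q0=[P2,P3] Q1=[P1] Q2=[]
t=3-6: P2@Q0 runs 3, rem=10, quantum used, demote→Q1. Q0=[P3] Q1=[P1,P2] Q2=[]
t=6-9: P3@Q0 runs 3, rem=7, quantum used, demote→Q1. Q0=[] Q1=[P1,P2,P3] Q2=[]
t=9-14: P1@Q1 runs 5, rem=6, quantum used, demote→Q2. Q0=[] Q1=[P2,P3] Q2=[P1]
t=14-19: P2@Q1 runs 5, rem=5, quantum used, demote→Q2. Q0=[] Q1=[P3] Q2=[P1,P2]
t=19-24: P3@Q1 runs 5, rem=2, quantum used, demote→Q2. Q0=[] Q1=[] Q2=[P1,P2,P3]
t=24-30: P1@Q2 runs 6, rem=0, completes. Q0=[] Q1=[] Q2=[P2,P3]
t=30-35: P2@Q2 runs 5, rem=0, completes. Q0=[] Q1=[] Q2=[P3]
t=35-37: P3@Q2 runs 2, rem=0, completes. Q0=[] Q1=[] Q2=[]

Answer: 1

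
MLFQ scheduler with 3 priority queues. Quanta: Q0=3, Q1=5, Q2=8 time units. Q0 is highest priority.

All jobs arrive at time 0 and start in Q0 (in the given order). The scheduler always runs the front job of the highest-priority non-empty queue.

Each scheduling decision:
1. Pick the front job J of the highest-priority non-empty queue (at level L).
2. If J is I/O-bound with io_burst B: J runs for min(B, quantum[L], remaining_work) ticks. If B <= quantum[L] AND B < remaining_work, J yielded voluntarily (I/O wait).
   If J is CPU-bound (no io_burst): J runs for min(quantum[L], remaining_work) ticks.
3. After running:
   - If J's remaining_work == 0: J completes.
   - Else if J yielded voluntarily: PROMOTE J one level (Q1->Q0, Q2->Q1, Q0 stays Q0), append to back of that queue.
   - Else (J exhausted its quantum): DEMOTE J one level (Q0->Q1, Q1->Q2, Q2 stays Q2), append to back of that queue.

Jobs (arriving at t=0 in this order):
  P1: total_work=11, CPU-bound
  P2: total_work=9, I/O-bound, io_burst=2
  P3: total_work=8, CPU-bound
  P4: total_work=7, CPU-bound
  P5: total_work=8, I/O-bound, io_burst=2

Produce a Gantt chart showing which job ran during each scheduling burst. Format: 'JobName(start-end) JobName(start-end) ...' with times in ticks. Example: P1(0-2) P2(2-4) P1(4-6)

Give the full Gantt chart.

Answer: P1(0-3) P2(3-5) P3(5-8) P4(8-11) P5(11-13) P2(13-15) P5(15-17) P2(17-19) P5(19-21) P2(21-23) P5(23-25) P2(25-26) P1(26-31) P3(31-36) P4(36-40) P1(40-43)

Derivation:
t=0-3: P1@Q0 runs 3, rem=8, quantum used, demote→Q1. Q0=[P2,P3,P4,P5] Q1=[P1] Q2=[]
t=3-5: P2@Q0 runs 2, rem=7, I/O yield, promote→Q0. Q0=[P3,P4,P5,P2] Q1=[P1] Q2=[]
t=5-8: P3@Q0 runs 3, rem=5, quantum used, demote→Q1. Q0=[P4,P5,P2] Q1=[P1,P3] Q2=[]
t=8-11: P4@Q0 runs 3, rem=4, quantum used, demote→Q1. Q0=[P5,P2] Q1=[P1,P3,P4] Q2=[]
t=11-13: P5@Q0 runs 2, rem=6, I/O yield, promote→Q0. Q0=[P2,P5] Q1=[P1,P3,P4] Q2=[]
t=13-15: P2@Q0 runs 2, rem=5, I/O yield, promote→Q0. Q0=[P5,P2] Q1=[P1,P3,P4] Q2=[]
t=15-17: P5@Q0 runs 2, rem=4, I/O yield, promote→Q0. Q0=[P2,P5] Q1=[P1,P3,P4] Q2=[]
t=17-19: P2@Q0 runs 2, rem=3, I/O yield, promote→Q0. Q0=[P5,P2] Q1=[P1,P3,P4] Q2=[]
t=19-21: P5@Q0 runs 2, rem=2, I/O yield, promote→Q0. Q0=[P2,P5] Q1=[P1,P3,P4] Q2=[]
t=21-23: P2@Q0 runs 2, rem=1, I/O yield, promote→Q0. Q0=[P5,P2] Q1=[P1,P3,P4] Q2=[]
t=23-25: P5@Q0 runs 2, rem=0, completes. Q0=[P2] Q1=[P1,P3,P4] Q2=[]
t=25-26: P2@Q0 runs 1, rem=0, completes. Q0=[] Q1=[P1,P3,P4] Q2=[]
t=26-31: P1@Q1 runs 5, rem=3, quantum used, demote→Q2. Q0=[] Q1=[P3,P4] Q2=[P1]
t=31-36: P3@Q1 runs 5, rem=0, completes. Q0=[] Q1=[P4] Q2=[P1]
t=36-40: P4@Q1 runs 4, rem=0, completes. Q0=[] Q1=[] Q2=[P1]
t=40-43: P1@Q2 runs 3, rem=0, completes. Q0=[] Q1=[] Q2=[]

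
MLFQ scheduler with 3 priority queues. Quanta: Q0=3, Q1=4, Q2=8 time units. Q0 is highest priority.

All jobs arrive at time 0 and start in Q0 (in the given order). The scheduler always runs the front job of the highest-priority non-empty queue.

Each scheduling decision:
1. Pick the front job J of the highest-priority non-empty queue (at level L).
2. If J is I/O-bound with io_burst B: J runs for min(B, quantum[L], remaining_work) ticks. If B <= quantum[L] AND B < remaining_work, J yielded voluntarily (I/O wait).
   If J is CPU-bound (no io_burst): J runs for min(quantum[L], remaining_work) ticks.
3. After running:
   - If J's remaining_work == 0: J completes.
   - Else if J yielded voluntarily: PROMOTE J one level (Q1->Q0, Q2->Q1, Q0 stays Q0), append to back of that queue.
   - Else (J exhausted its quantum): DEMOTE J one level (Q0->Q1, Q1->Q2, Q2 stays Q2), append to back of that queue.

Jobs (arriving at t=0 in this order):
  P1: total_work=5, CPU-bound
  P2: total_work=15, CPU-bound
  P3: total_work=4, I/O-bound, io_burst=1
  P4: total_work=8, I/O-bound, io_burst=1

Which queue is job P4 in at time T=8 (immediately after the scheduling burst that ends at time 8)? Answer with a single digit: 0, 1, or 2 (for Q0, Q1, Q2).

t=0-3: P1@Q0 runs 3, rem=2, quantum used, demote→Q1. Q0=[P2,P3,P4] Q1=[P1] Q2=[]
t=3-6: P2@Q0 runs 3, rem=12, quantum used, demote→Q1. Q0=[P3,P4] Q1=[P1,P2] Q2=[]
t=6-7: P3@Q0 runs 1, rem=3, I/O yield, promote→Q0. Q0=[P4,P3] Q1=[P1,P2] Q2=[]
t=7-8: P4@Q0 runs 1, rem=7, I/O yield, promote→Q0. Q0=[P3,P4] Q1=[P1,P2] Q2=[]
t=8-9: P3@Q0 runs 1, rem=2, I/O yield, promote→Q0. Q0=[P4,P3] Q1=[P1,P2] Q2=[]
t=9-10: P4@Q0 runs 1, rem=6, I/O yield, promote→Q0. Q0=[P3,P4] Q1=[P1,P2] Q2=[]
t=10-11: P3@Q0 runs 1, rem=1, I/O yield, promote→Q0. Q0=[P4,P3] Q1=[P1,P2] Q2=[]
t=11-12: P4@Q0 runs 1, rem=5, I/O yield, promote→Q0. Q0=[P3,P4] Q1=[P1,P2] Q2=[]
t=12-13: P3@Q0 runs 1, rem=0, completes. Q0=[P4] Q1=[P1,P2] Q2=[]
t=13-14: P4@Q0 runs 1, rem=4, I/O yield, promote→Q0. Q0=[P4] Q1=[P1,P2] Q2=[]
t=14-15: P4@Q0 runs 1, rem=3, I/O yield, promote→Q0. Q0=[P4] Q1=[P1,P2] Q2=[]
t=15-16: P4@Q0 runs 1, rem=2, I/O yield, promote→Q0. Q0=[P4] Q1=[P1,P2] Q2=[]
t=16-17: P4@Q0 runs 1, rem=1, I/O yield, promote→Q0. Q0=[P4] Q1=[P1,P2] Q2=[]
t=17-18: P4@Q0 runs 1, rem=0, completes. Q0=[] Q1=[P1,P2] Q2=[]
t=18-20: P1@Q1 runs 2, rem=0, completes. Q0=[] Q1=[P2] Q2=[]
t=20-24: P2@Q1 runs 4, rem=8, quantum used, demote→Q2. Q0=[] Q1=[] Q2=[P2]
t=24-32: P2@Q2 runs 8, rem=0, completes. Q0=[] Q1=[] Q2=[]

Answer: 0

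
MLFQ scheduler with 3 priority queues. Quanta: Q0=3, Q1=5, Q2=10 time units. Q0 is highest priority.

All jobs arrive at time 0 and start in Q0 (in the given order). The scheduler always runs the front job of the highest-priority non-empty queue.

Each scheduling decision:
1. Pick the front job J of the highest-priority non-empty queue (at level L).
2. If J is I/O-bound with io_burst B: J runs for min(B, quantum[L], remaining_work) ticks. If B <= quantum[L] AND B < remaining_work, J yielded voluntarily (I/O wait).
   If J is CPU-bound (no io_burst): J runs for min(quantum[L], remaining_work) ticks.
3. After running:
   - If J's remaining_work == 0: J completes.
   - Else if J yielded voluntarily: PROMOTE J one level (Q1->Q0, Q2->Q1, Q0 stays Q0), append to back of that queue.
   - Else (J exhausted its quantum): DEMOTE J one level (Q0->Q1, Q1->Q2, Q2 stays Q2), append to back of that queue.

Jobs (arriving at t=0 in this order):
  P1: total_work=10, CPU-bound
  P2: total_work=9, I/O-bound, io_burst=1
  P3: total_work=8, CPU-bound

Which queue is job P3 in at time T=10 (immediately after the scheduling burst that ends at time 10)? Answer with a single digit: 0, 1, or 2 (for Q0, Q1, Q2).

Answer: 1

Derivation:
t=0-3: P1@Q0 runs 3, rem=7, quantum used, demote→Q1. Q0=[P2,P3] Q1=[P1] Q2=[]
t=3-4: P2@Q0 runs 1, rem=8, I/O yield, promote→Q0. Q0=[P3,P2] Q1=[P1] Q2=[]
t=4-7: P3@Q0 runs 3, rem=5, quantum used, demote→Q1. Q0=[P2] Q1=[P1,P3] Q2=[]
t=7-8: P2@Q0 runs 1, rem=7, I/O yield, promote→Q0. Q0=[P2] Q1=[P1,P3] Q2=[]
t=8-9: P2@Q0 runs 1, rem=6, I/O yield, promote→Q0. Q0=[P2] Q1=[P1,P3] Q2=[]
t=9-10: P2@Q0 runs 1, rem=5, I/O yield, promote→Q0. Q0=[P2] Q1=[P1,P3] Q2=[]
t=10-11: P2@Q0 runs 1, rem=4, I/O yield, promote→Q0. Q0=[P2] Q1=[P1,P3] Q2=[]
t=11-12: P2@Q0 runs 1, rem=3, I/O yield, promote→Q0. Q0=[P2] Q1=[P1,P3] Q2=[]
t=12-13: P2@Q0 runs 1, rem=2, I/O yield, promote→Q0. Q0=[P2] Q1=[P1,P3] Q2=[]
t=13-14: P2@Q0 runs 1, rem=1, I/O yield, promote→Q0. Q0=[P2] Q1=[P1,P3] Q2=[]
t=14-15: P2@Q0 runs 1, rem=0, completes. Q0=[] Q1=[P1,P3] Q2=[]
t=15-20: P1@Q1 runs 5, rem=2, quantum used, demote→Q2. Q0=[] Q1=[P3] Q2=[P1]
t=20-25: P3@Q1 runs 5, rem=0, completes. Q0=[] Q1=[] Q2=[P1]
t=25-27: P1@Q2 runs 2, rem=0, completes. Q0=[] Q1=[] Q2=[]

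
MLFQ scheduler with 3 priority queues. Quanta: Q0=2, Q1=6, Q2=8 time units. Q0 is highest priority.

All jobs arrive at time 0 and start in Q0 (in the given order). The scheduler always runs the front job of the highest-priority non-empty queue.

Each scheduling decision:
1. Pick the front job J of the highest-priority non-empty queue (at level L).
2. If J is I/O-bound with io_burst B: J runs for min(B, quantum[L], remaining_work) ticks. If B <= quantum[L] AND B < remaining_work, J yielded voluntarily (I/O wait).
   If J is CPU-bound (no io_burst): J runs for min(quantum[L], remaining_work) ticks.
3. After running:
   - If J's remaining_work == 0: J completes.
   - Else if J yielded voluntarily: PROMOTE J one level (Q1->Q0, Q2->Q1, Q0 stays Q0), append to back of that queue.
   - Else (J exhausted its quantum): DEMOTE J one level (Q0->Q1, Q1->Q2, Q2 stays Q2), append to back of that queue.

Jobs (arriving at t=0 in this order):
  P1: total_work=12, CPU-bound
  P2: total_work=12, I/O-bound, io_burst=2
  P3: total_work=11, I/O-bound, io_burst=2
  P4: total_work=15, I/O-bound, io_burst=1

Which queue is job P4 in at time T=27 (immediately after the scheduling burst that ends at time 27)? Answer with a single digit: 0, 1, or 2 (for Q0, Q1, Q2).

t=0-2: P1@Q0 runs 2, rem=10, quantum used, demote→Q1. Q0=[P2,P3,P4] Q1=[P1] Q2=[]
t=2-4: P2@Q0 runs 2, rem=10, I/O yield, promote→Q0. Q0=[P3,P4,P2] Q1=[P1] Q2=[]
t=4-6: P3@Q0 runs 2, rem=9, I/O yield, promote→Q0. Q0=[P4,P2,P3] Q1=[P1] Q2=[]
t=6-7: P4@Q0 runs 1, rem=14, I/O yield, promote→Q0. Q0=[P2,P3,P4] Q1=[P1] Q2=[]
t=7-9: P2@Q0 runs 2, rem=8, I/O yield, promote→Q0. Q0=[P3,P4,P2] Q1=[P1] Q2=[]
t=9-11: P3@Q0 runs 2, rem=7, I/O yield, promote→Q0. Q0=[P4,P2,P3] Q1=[P1] Q2=[]
t=11-12: P4@Q0 runs 1, rem=13, I/O yield, promote→Q0. Q0=[P2,P3,P4] Q1=[P1] Q2=[]
t=12-14: P2@Q0 runs 2, rem=6, I/O yield, promote→Q0. Q0=[P3,P4,P2] Q1=[P1] Q2=[]
t=14-16: P3@Q0 runs 2, rem=5, I/O yield, promote→Q0. Q0=[P4,P2,P3] Q1=[P1] Q2=[]
t=16-17: P4@Q0 runs 1, rem=12, I/O yield, promote→Q0. Q0=[P2,P3,P4] Q1=[P1] Q2=[]
t=17-19: P2@Q0 runs 2, rem=4, I/O yield, promote→Q0. Q0=[P3,P4,P2] Q1=[P1] Q2=[]
t=19-21: P3@Q0 runs 2, rem=3, I/O yield, promote→Q0. Q0=[P4,P2,P3] Q1=[P1] Q2=[]
t=21-22: P4@Q0 runs 1, rem=11, I/O yield, promote→Q0. Q0=[P2,P3,P4] Q1=[P1] Q2=[]
t=22-24: P2@Q0 runs 2, rem=2, I/O yield, promote→Q0. Q0=[P3,P4,P2] Q1=[P1] Q2=[]
t=24-26: P3@Q0 runs 2, rem=1, I/O yield, promote→Q0. Q0=[P4,P2,P3] Q1=[P1] Q2=[]
t=26-27: P4@Q0 runs 1, rem=10, I/O yield, promote→Q0. Q0=[P2,P3,P4] Q1=[P1] Q2=[]
t=27-29: P2@Q0 runs 2, rem=0, completes. Q0=[P3,P4] Q1=[P1] Q2=[]
t=29-30: P3@Q0 runs 1, rem=0, completes. Q0=[P4] Q1=[P1] Q2=[]
t=30-31: P4@Q0 runs 1, rem=9, I/O yield, promote→Q0. Q0=[P4] Q1=[P1] Q2=[]
t=31-32: P4@Q0 runs 1, rem=8, I/O yield, promote→Q0. Q0=[P4] Q1=[P1] Q2=[]
t=32-33: P4@Q0 runs 1, rem=7, I/O yield, promote→Q0. Q0=[P4] Q1=[P1] Q2=[]
t=33-34: P4@Q0 runs 1, rem=6, I/O yield, promote→Q0. Q0=[P4] Q1=[P1] Q2=[]
t=34-35: P4@Q0 runs 1, rem=5, I/O yield, promote→Q0. Q0=[P4] Q1=[P1] Q2=[]
t=35-36: P4@Q0 runs 1, rem=4, I/O yield, promote→Q0. Q0=[P4] Q1=[P1] Q2=[]
t=36-37: P4@Q0 runs 1, rem=3, I/O yield, promote→Q0. Q0=[P4] Q1=[P1] Q2=[]
t=37-38: P4@Q0 runs 1, rem=2, I/O yield, promote→Q0. Q0=[P4] Q1=[P1] Q2=[]
t=38-39: P4@Q0 runs 1, rem=1, I/O yield, promote→Q0. Q0=[P4] Q1=[P1] Q2=[]
t=39-40: P4@Q0 runs 1, rem=0, completes. Q0=[] Q1=[P1] Q2=[]
t=40-46: P1@Q1 runs 6, rem=4, quantum used, demote→Q2. Q0=[] Q1=[] Q2=[P1]
t=46-50: P1@Q2 runs 4, rem=0, completes. Q0=[] Q1=[] Q2=[]

Answer: 0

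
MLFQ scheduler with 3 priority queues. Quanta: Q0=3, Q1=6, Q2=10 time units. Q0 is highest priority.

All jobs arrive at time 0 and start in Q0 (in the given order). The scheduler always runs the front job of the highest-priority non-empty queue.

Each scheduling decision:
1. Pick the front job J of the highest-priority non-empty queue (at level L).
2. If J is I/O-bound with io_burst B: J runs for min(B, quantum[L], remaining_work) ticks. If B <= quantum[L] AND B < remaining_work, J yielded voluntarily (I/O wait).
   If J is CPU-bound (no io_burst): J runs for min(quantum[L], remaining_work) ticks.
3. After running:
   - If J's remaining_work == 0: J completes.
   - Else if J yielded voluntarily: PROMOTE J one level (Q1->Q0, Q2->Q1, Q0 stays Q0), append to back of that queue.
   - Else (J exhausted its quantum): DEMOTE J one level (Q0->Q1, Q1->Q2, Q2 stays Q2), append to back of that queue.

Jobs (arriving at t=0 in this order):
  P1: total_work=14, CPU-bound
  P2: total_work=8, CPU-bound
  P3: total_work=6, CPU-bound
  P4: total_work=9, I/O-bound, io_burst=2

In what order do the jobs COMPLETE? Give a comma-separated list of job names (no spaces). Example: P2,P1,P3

Answer: P4,P2,P3,P1

Derivation:
t=0-3: P1@Q0 runs 3, rem=11, quantum used, demote→Q1. Q0=[P2,P3,P4] Q1=[P1] Q2=[]
t=3-6: P2@Q0 runs 3, rem=5, quantum used, demote→Q1. Q0=[P3,P4] Q1=[P1,P2] Q2=[]
t=6-9: P3@Q0 runs 3, rem=3, quantum used, demote→Q1. Q0=[P4] Q1=[P1,P2,P3] Q2=[]
t=9-11: P4@Q0 runs 2, rem=7, I/O yield, promote→Q0. Q0=[P4] Q1=[P1,P2,P3] Q2=[]
t=11-13: P4@Q0 runs 2, rem=5, I/O yield, promote→Q0. Q0=[P4] Q1=[P1,P2,P3] Q2=[]
t=13-15: P4@Q0 runs 2, rem=3, I/O yield, promote→Q0. Q0=[P4] Q1=[P1,P2,P3] Q2=[]
t=15-17: P4@Q0 runs 2, rem=1, I/O yield, promote→Q0. Q0=[P4] Q1=[P1,P2,P3] Q2=[]
t=17-18: P4@Q0 runs 1, rem=0, completes. Q0=[] Q1=[P1,P2,P3] Q2=[]
t=18-24: P1@Q1 runs 6, rem=5, quantum used, demote→Q2. Q0=[] Q1=[P2,P3] Q2=[P1]
t=24-29: P2@Q1 runs 5, rem=0, completes. Q0=[] Q1=[P3] Q2=[P1]
t=29-32: P3@Q1 runs 3, rem=0, completes. Q0=[] Q1=[] Q2=[P1]
t=32-37: P1@Q2 runs 5, rem=0, completes. Q0=[] Q1=[] Q2=[]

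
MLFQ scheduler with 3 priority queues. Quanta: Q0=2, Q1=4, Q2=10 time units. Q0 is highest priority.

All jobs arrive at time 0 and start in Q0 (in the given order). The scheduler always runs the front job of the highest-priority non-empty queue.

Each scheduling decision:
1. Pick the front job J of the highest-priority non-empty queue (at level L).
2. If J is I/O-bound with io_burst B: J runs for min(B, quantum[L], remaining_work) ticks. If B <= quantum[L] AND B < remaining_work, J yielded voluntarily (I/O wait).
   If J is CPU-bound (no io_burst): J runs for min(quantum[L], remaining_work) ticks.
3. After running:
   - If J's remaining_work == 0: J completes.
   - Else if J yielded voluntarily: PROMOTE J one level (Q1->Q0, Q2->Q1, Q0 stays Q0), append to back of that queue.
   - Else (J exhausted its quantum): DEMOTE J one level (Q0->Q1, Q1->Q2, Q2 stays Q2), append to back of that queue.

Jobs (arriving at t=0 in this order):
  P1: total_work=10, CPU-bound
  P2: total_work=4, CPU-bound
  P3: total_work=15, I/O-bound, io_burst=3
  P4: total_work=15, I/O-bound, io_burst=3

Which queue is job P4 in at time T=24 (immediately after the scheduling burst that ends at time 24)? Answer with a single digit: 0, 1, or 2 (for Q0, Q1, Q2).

t=0-2: P1@Q0 runs 2, rem=8, quantum used, demote→Q1. Q0=[P2,P3,P4] Q1=[P1] Q2=[]
t=2-4: P2@Q0 runs 2, rem=2, quantum used, demote→Q1. Q0=[P3,P4] Q1=[P1,P2] Q2=[]
t=4-6: P3@Q0 runs 2, rem=13, quantum used, demote→Q1. Q0=[P4] Q1=[P1,P2,P3] Q2=[]
t=6-8: P4@Q0 runs 2, rem=13, quantum used, demote→Q1. Q0=[] Q1=[P1,P2,P3,P4] Q2=[]
t=8-12: P1@Q1 runs 4, rem=4, quantum used, demote→Q2. Q0=[] Q1=[P2,P3,P4] Q2=[P1]
t=12-14: P2@Q1 runs 2, rem=0, completes. Q0=[] Q1=[P3,P4] Q2=[P1]
t=14-17: P3@Q1 runs 3, rem=10, I/O yield, promote→Q0. Q0=[P3] Q1=[P4] Q2=[P1]
t=17-19: P3@Q0 runs 2, rem=8, quantum used, demote→Q1. Q0=[] Q1=[P4,P3] Q2=[P1]
t=19-22: P4@Q1 runs 3, rem=10, I/O yield, promote→Q0. Q0=[P4] Q1=[P3] Q2=[P1]
t=22-24: P4@Q0 runs 2, rem=8, quantum used, demote→Q1. Q0=[] Q1=[P3,P4] Q2=[P1]
t=24-27: P3@Q1 runs 3, rem=5, I/O yield, promote→Q0. Q0=[P3] Q1=[P4] Q2=[P1]
t=27-29: P3@Q0 runs 2, rem=3, quantum used, demote→Q1. Q0=[] Q1=[P4,P3] Q2=[P1]
t=29-32: P4@Q1 runs 3, rem=5, I/O yield, promote→Q0. Q0=[P4] Q1=[P3] Q2=[P1]
t=32-34: P4@Q0 runs 2, rem=3, quantum used, demote→Q1. Q0=[] Q1=[P3,P4] Q2=[P1]
t=34-37: P3@Q1 runs 3, rem=0, completes. Q0=[] Q1=[P4] Q2=[P1]
t=37-40: P4@Q1 runs 3, rem=0, completes. Q0=[] Q1=[] Q2=[P1]
t=40-44: P1@Q2 runs 4, rem=0, completes. Q0=[] Q1=[] Q2=[]

Answer: 1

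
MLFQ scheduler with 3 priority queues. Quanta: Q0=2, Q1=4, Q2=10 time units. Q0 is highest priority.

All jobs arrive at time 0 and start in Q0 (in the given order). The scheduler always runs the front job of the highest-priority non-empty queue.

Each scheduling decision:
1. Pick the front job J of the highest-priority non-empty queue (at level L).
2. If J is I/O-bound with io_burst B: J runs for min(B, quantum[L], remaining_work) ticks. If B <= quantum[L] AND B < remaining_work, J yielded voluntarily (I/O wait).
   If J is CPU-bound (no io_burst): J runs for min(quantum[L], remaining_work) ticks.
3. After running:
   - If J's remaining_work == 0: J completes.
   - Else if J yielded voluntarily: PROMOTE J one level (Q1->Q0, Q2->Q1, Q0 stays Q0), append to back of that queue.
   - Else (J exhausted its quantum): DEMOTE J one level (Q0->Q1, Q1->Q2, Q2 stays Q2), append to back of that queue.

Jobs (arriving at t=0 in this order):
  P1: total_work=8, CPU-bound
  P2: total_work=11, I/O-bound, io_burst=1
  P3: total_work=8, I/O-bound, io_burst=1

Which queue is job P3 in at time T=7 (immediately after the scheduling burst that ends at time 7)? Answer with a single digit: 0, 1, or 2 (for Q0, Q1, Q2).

t=0-2: P1@Q0 runs 2, rem=6, quantum used, demote→Q1. Q0=[P2,P3] Q1=[P1] Q2=[]
t=2-3: P2@Q0 runs 1, rem=10, I/O yield, promote→Q0. Q0=[P3,P2] Q1=[P1] Q2=[]
t=3-4: P3@Q0 runs 1, rem=7, I/O yield, promote→Q0. Q0=[P2,P3] Q1=[P1] Q2=[]
t=4-5: P2@Q0 runs 1, rem=9, I/O yield, promote→Q0. Q0=[P3,P2] Q1=[P1] Q2=[]
t=5-6: P3@Q0 runs 1, rem=6, I/O yield, promote→Q0. Q0=[P2,P3] Q1=[P1] Q2=[]
t=6-7: P2@Q0 runs 1, rem=8, I/O yield, promote→Q0. Q0=[P3,P2] Q1=[P1] Q2=[]
t=7-8: P3@Q0 runs 1, rem=5, I/O yield, promote→Q0. Q0=[P2,P3] Q1=[P1] Q2=[]
t=8-9: P2@Q0 runs 1, rem=7, I/O yield, promote→Q0. Q0=[P3,P2] Q1=[P1] Q2=[]
t=9-10: P3@Q0 runs 1, rem=4, I/O yield, promote→Q0. Q0=[P2,P3] Q1=[P1] Q2=[]
t=10-11: P2@Q0 runs 1, rem=6, I/O yield, promote→Q0. Q0=[P3,P2] Q1=[P1] Q2=[]
t=11-12: P3@Q0 runs 1, rem=3, I/O yield, promote→Q0. Q0=[P2,P3] Q1=[P1] Q2=[]
t=12-13: P2@Q0 runs 1, rem=5, I/O yield, promote→Q0. Q0=[P3,P2] Q1=[P1] Q2=[]
t=13-14: P3@Q0 runs 1, rem=2, I/O yield, promote→Q0. Q0=[P2,P3] Q1=[P1] Q2=[]
t=14-15: P2@Q0 runs 1, rem=4, I/O yield, promote→Q0. Q0=[P3,P2] Q1=[P1] Q2=[]
t=15-16: P3@Q0 runs 1, rem=1, I/O yield, promote→Q0. Q0=[P2,P3] Q1=[P1] Q2=[]
t=16-17: P2@Q0 runs 1, rem=3, I/O yield, promote→Q0. Q0=[P3,P2] Q1=[P1] Q2=[]
t=17-18: P3@Q0 runs 1, rem=0, completes. Q0=[P2] Q1=[P1] Q2=[]
t=18-19: P2@Q0 runs 1, rem=2, I/O yield, promote→Q0. Q0=[P2] Q1=[P1] Q2=[]
t=19-20: P2@Q0 runs 1, rem=1, I/O yield, promote→Q0. Q0=[P2] Q1=[P1] Q2=[]
t=20-21: P2@Q0 runs 1, rem=0, completes. Q0=[] Q1=[P1] Q2=[]
t=21-25: P1@Q1 runs 4, rem=2, quantum used, demote→Q2. Q0=[] Q1=[] Q2=[P1]
t=25-27: P1@Q2 runs 2, rem=0, completes. Q0=[] Q1=[] Q2=[]

Answer: 0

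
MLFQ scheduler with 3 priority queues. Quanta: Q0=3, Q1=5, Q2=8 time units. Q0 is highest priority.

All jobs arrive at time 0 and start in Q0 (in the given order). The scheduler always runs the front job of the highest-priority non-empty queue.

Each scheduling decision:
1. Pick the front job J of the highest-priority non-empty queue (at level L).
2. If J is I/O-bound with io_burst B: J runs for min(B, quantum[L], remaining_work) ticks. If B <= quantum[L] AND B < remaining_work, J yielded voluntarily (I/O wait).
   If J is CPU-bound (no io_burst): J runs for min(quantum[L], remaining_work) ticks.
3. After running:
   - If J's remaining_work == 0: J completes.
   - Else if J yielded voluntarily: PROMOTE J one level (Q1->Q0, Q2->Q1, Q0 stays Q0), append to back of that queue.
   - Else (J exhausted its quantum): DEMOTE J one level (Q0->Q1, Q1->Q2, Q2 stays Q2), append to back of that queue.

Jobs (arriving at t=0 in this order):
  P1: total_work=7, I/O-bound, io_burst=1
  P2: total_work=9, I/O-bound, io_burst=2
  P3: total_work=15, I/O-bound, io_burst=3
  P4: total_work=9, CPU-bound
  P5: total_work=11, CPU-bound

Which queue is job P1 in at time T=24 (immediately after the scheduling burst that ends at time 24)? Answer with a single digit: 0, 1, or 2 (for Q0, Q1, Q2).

t=0-1: P1@Q0 runs 1, rem=6, I/O yield, promote→Q0. Q0=[P2,P3,P4,P5,P1] Q1=[] Q2=[]
t=1-3: P2@Q0 runs 2, rem=7, I/O yield, promote→Q0. Q0=[P3,P4,P5,P1,P2] Q1=[] Q2=[]
t=3-6: P3@Q0 runs 3, rem=12, I/O yield, promote→Q0. Q0=[P4,P5,P1,P2,P3] Q1=[] Q2=[]
t=6-9: P4@Q0 runs 3, rem=6, quantum used, demote→Q1. Q0=[P5,P1,P2,P3] Q1=[P4] Q2=[]
t=9-12: P5@Q0 runs 3, rem=8, quantum used, demote→Q1. Q0=[P1,P2,P3] Q1=[P4,P5] Q2=[]
t=12-13: P1@Q0 runs 1, rem=5, I/O yield, promote→Q0. Q0=[P2,P3,P1] Q1=[P4,P5] Q2=[]
t=13-15: P2@Q0 runs 2, rem=5, I/O yield, promote→Q0. Q0=[P3,P1,P2] Q1=[P4,P5] Q2=[]
t=15-18: P3@Q0 runs 3, rem=9, I/O yield, promote→Q0. Q0=[P1,P2,P3] Q1=[P4,P5] Q2=[]
t=18-19: P1@Q0 runs 1, rem=4, I/O yield, promote→Q0. Q0=[P2,P3,P1] Q1=[P4,P5] Q2=[]
t=19-21: P2@Q0 runs 2, rem=3, I/O yield, promote→Q0. Q0=[P3,P1,P2] Q1=[P4,P5] Q2=[]
t=21-24: P3@Q0 runs 3, rem=6, I/O yield, promote→Q0. Q0=[P1,P2,P3] Q1=[P4,P5] Q2=[]
t=24-25: P1@Q0 runs 1, rem=3, I/O yield, promote→Q0. Q0=[P2,P3,P1] Q1=[P4,P5] Q2=[]
t=25-27: P2@Q0 runs 2, rem=1, I/O yield, promote→Q0. Q0=[P3,P1,P2] Q1=[P4,P5] Q2=[]
t=27-30: P3@Q0 runs 3, rem=3, I/O yield, promote→Q0. Q0=[P1,P2,P3] Q1=[P4,P5] Q2=[]
t=30-31: P1@Q0 runs 1, rem=2, I/O yield, promote→Q0. Q0=[P2,P3,P1] Q1=[P4,P5] Q2=[]
t=31-32: P2@Q0 runs 1, rem=0, completes. Q0=[P3,P1] Q1=[P4,P5] Q2=[]
t=32-35: P3@Q0 runs 3, rem=0, completes. Q0=[P1] Q1=[P4,P5] Q2=[]
t=35-36: P1@Q0 runs 1, rem=1, I/O yield, promote→Q0. Q0=[P1] Q1=[P4,P5] Q2=[]
t=36-37: P1@Q0 runs 1, rem=0, completes. Q0=[] Q1=[P4,P5] Q2=[]
t=37-42: P4@Q1 runs 5, rem=1, quantum used, demote→Q2. Q0=[] Q1=[P5] Q2=[P4]
t=42-47: P5@Q1 runs 5, rem=3, quantum used, demote→Q2. Q0=[] Q1=[] Q2=[P4,P5]
t=47-48: P4@Q2 runs 1, rem=0, completes. Q0=[] Q1=[] Q2=[P5]
t=48-51: P5@Q2 runs 3, rem=0, completes. Q0=[] Q1=[] Q2=[]

Answer: 0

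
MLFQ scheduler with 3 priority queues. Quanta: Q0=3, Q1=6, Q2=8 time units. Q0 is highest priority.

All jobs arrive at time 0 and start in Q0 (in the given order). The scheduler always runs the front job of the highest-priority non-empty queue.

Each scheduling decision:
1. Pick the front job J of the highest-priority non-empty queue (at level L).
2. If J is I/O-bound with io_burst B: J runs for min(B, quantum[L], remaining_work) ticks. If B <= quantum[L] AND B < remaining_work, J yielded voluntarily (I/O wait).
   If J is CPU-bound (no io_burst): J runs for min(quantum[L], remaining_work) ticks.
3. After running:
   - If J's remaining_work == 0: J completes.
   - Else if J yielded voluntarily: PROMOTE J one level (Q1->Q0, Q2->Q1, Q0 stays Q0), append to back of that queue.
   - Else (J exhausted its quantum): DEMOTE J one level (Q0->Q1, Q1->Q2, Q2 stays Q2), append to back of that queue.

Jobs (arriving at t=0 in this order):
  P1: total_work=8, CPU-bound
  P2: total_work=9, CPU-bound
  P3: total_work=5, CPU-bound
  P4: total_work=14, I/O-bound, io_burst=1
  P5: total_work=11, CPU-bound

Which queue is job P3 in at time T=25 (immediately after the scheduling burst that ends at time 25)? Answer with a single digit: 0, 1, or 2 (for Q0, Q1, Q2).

Answer: 1

Derivation:
t=0-3: P1@Q0 runs 3, rem=5, quantum used, demote→Q1. Q0=[P2,P3,P4,P5] Q1=[P1] Q2=[]
t=3-6: P2@Q0 runs 3, rem=6, quantum used, demote→Q1. Q0=[P3,P4,P5] Q1=[P1,P2] Q2=[]
t=6-9: P3@Q0 runs 3, rem=2, quantum used, demote→Q1. Q0=[P4,P5] Q1=[P1,P2,P3] Q2=[]
t=9-10: P4@Q0 runs 1, rem=13, I/O yield, promote→Q0. Q0=[P5,P4] Q1=[P1,P2,P3] Q2=[]
t=10-13: P5@Q0 runs 3, rem=8, quantum used, demote→Q1. Q0=[P4] Q1=[P1,P2,P3,P5] Q2=[]
t=13-14: P4@Q0 runs 1, rem=12, I/O yield, promote→Q0. Q0=[P4] Q1=[P1,P2,P3,P5] Q2=[]
t=14-15: P4@Q0 runs 1, rem=11, I/O yield, promote→Q0. Q0=[P4] Q1=[P1,P2,P3,P5] Q2=[]
t=15-16: P4@Q0 runs 1, rem=10, I/O yield, promote→Q0. Q0=[P4] Q1=[P1,P2,P3,P5] Q2=[]
t=16-17: P4@Q0 runs 1, rem=9, I/O yield, promote→Q0. Q0=[P4] Q1=[P1,P2,P3,P5] Q2=[]
t=17-18: P4@Q0 runs 1, rem=8, I/O yield, promote→Q0. Q0=[P4] Q1=[P1,P2,P3,P5] Q2=[]
t=18-19: P4@Q0 runs 1, rem=7, I/O yield, promote→Q0. Q0=[P4] Q1=[P1,P2,P3,P5] Q2=[]
t=19-20: P4@Q0 runs 1, rem=6, I/O yield, promote→Q0. Q0=[P4] Q1=[P1,P2,P3,P5] Q2=[]
t=20-21: P4@Q0 runs 1, rem=5, I/O yield, promote→Q0. Q0=[P4] Q1=[P1,P2,P3,P5] Q2=[]
t=21-22: P4@Q0 runs 1, rem=4, I/O yield, promote→Q0. Q0=[P4] Q1=[P1,P2,P3,P5] Q2=[]
t=22-23: P4@Q0 runs 1, rem=3, I/O yield, promote→Q0. Q0=[P4] Q1=[P1,P2,P3,P5] Q2=[]
t=23-24: P4@Q0 runs 1, rem=2, I/O yield, promote→Q0. Q0=[P4] Q1=[P1,P2,P3,P5] Q2=[]
t=24-25: P4@Q0 runs 1, rem=1, I/O yield, promote→Q0. Q0=[P4] Q1=[P1,P2,P3,P5] Q2=[]
t=25-26: P4@Q0 runs 1, rem=0, completes. Q0=[] Q1=[P1,P2,P3,P5] Q2=[]
t=26-31: P1@Q1 runs 5, rem=0, completes. Q0=[] Q1=[P2,P3,P5] Q2=[]
t=31-37: P2@Q1 runs 6, rem=0, completes. Q0=[] Q1=[P3,P5] Q2=[]
t=37-39: P3@Q1 runs 2, rem=0, completes. Q0=[] Q1=[P5] Q2=[]
t=39-45: P5@Q1 runs 6, rem=2, quantum used, demote→Q2. Q0=[] Q1=[] Q2=[P5]
t=45-47: P5@Q2 runs 2, rem=0, completes. Q0=[] Q1=[] Q2=[]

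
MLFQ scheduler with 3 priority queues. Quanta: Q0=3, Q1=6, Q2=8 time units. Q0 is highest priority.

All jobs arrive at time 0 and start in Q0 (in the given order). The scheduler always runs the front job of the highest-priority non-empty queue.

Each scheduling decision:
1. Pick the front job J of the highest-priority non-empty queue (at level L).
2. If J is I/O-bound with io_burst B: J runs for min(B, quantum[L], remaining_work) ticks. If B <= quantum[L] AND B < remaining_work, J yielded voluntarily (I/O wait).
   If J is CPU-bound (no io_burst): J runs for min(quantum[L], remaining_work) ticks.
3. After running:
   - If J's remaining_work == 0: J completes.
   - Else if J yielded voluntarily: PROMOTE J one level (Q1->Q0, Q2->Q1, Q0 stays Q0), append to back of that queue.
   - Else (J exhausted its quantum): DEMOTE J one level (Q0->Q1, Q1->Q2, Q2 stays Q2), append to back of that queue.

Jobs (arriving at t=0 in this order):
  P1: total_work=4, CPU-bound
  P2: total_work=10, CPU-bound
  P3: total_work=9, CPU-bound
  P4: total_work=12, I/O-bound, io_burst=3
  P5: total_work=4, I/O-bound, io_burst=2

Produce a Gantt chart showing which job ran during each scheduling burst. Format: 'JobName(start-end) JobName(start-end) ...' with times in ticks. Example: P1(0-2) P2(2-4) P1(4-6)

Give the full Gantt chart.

Answer: P1(0-3) P2(3-6) P3(6-9) P4(9-12) P5(12-14) P4(14-17) P5(17-19) P4(19-22) P4(22-25) P1(25-26) P2(26-32) P3(32-38) P2(38-39)

Derivation:
t=0-3: P1@Q0 runs 3, rem=1, quantum used, demote→Q1. Q0=[P2,P3,P4,P5] Q1=[P1] Q2=[]
t=3-6: P2@Q0 runs 3, rem=7, quantum used, demote→Q1. Q0=[P3,P4,P5] Q1=[P1,P2] Q2=[]
t=6-9: P3@Q0 runs 3, rem=6, quantum used, demote→Q1. Q0=[P4,P5] Q1=[P1,P2,P3] Q2=[]
t=9-12: P4@Q0 runs 3, rem=9, I/O yield, promote→Q0. Q0=[P5,P4] Q1=[P1,P2,P3] Q2=[]
t=12-14: P5@Q0 runs 2, rem=2, I/O yield, promote→Q0. Q0=[P4,P5] Q1=[P1,P2,P3] Q2=[]
t=14-17: P4@Q0 runs 3, rem=6, I/O yield, promote→Q0. Q0=[P5,P4] Q1=[P1,P2,P3] Q2=[]
t=17-19: P5@Q0 runs 2, rem=0, completes. Q0=[P4] Q1=[P1,P2,P3] Q2=[]
t=19-22: P4@Q0 runs 3, rem=3, I/O yield, promote→Q0. Q0=[P4] Q1=[P1,P2,P3] Q2=[]
t=22-25: P4@Q0 runs 3, rem=0, completes. Q0=[] Q1=[P1,P2,P3] Q2=[]
t=25-26: P1@Q1 runs 1, rem=0, completes. Q0=[] Q1=[P2,P3] Q2=[]
t=26-32: P2@Q1 runs 6, rem=1, quantum used, demote→Q2. Q0=[] Q1=[P3] Q2=[P2]
t=32-38: P3@Q1 runs 6, rem=0, completes. Q0=[] Q1=[] Q2=[P2]
t=38-39: P2@Q2 runs 1, rem=0, completes. Q0=[] Q1=[] Q2=[]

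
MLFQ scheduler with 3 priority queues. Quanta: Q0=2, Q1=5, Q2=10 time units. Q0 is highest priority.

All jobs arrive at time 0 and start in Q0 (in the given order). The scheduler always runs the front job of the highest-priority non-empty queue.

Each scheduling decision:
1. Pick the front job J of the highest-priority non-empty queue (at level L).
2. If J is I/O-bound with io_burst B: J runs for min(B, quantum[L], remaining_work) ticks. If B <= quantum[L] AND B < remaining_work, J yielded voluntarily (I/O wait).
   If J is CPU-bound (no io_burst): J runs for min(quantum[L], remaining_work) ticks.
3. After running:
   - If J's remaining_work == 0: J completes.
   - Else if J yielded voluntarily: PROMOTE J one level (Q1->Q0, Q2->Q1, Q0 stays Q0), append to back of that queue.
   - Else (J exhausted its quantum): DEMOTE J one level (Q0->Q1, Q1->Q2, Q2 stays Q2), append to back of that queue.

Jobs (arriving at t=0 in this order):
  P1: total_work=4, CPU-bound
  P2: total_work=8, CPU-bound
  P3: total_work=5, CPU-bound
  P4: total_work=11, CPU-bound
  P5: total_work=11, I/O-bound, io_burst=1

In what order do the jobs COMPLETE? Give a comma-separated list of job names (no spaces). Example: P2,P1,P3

t=0-2: P1@Q0 runs 2, rem=2, quantum used, demote→Q1. Q0=[P2,P3,P4,P5] Q1=[P1] Q2=[]
t=2-4: P2@Q0 runs 2, rem=6, quantum used, demote→Q1. Q0=[P3,P4,P5] Q1=[P1,P2] Q2=[]
t=4-6: P3@Q0 runs 2, rem=3, quantum used, demote→Q1. Q0=[P4,P5] Q1=[P1,P2,P3] Q2=[]
t=6-8: P4@Q0 runs 2, rem=9, quantum used, demote→Q1. Q0=[P5] Q1=[P1,P2,P3,P4] Q2=[]
t=8-9: P5@Q0 runs 1, rem=10, I/O yield, promote→Q0. Q0=[P5] Q1=[P1,P2,P3,P4] Q2=[]
t=9-10: P5@Q0 runs 1, rem=9, I/O yield, promote→Q0. Q0=[P5] Q1=[P1,P2,P3,P4] Q2=[]
t=10-11: P5@Q0 runs 1, rem=8, I/O yield, promote→Q0. Q0=[P5] Q1=[P1,P2,P3,P4] Q2=[]
t=11-12: P5@Q0 runs 1, rem=7, I/O yield, promote→Q0. Q0=[P5] Q1=[P1,P2,P3,P4] Q2=[]
t=12-13: P5@Q0 runs 1, rem=6, I/O yield, promote→Q0. Q0=[P5] Q1=[P1,P2,P3,P4] Q2=[]
t=13-14: P5@Q0 runs 1, rem=5, I/O yield, promote→Q0. Q0=[P5] Q1=[P1,P2,P3,P4] Q2=[]
t=14-15: P5@Q0 runs 1, rem=4, I/O yield, promote→Q0. Q0=[P5] Q1=[P1,P2,P3,P4] Q2=[]
t=15-16: P5@Q0 runs 1, rem=3, I/O yield, promote→Q0. Q0=[P5] Q1=[P1,P2,P3,P4] Q2=[]
t=16-17: P5@Q0 runs 1, rem=2, I/O yield, promote→Q0. Q0=[P5] Q1=[P1,P2,P3,P4] Q2=[]
t=17-18: P5@Q0 runs 1, rem=1, I/O yield, promote→Q0. Q0=[P5] Q1=[P1,P2,P3,P4] Q2=[]
t=18-19: P5@Q0 runs 1, rem=0, completes. Q0=[] Q1=[P1,P2,P3,P4] Q2=[]
t=19-21: P1@Q1 runs 2, rem=0, completes. Q0=[] Q1=[P2,P3,P4] Q2=[]
t=21-26: P2@Q1 runs 5, rem=1, quantum used, demote→Q2. Q0=[] Q1=[P3,P4] Q2=[P2]
t=26-29: P3@Q1 runs 3, rem=0, completes. Q0=[] Q1=[P4] Q2=[P2]
t=29-34: P4@Q1 runs 5, rem=4, quantum used, demote→Q2. Q0=[] Q1=[] Q2=[P2,P4]
t=34-35: P2@Q2 runs 1, rem=0, completes. Q0=[] Q1=[] Q2=[P4]
t=35-39: P4@Q2 runs 4, rem=0, completes. Q0=[] Q1=[] Q2=[]

Answer: P5,P1,P3,P2,P4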